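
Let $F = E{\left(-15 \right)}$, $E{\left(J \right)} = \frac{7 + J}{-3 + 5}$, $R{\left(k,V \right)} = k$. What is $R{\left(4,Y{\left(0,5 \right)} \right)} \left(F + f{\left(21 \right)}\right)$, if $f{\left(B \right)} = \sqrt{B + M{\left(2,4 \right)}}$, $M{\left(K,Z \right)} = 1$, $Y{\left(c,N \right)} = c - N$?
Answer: $-16 + 4 \sqrt{22} \approx 2.7617$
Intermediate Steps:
$f{\left(B \right)} = \sqrt{1 + B}$ ($f{\left(B \right)} = \sqrt{B + 1} = \sqrt{1 + B}$)
$E{\left(J \right)} = \frac{7}{2} + \frac{J}{2}$ ($E{\left(J \right)} = \frac{7 + J}{2} = \left(7 + J\right) \frac{1}{2} = \frac{7}{2} + \frac{J}{2}$)
$F = -4$ ($F = \frac{7}{2} + \frac{1}{2} \left(-15\right) = \frac{7}{2} - \frac{15}{2} = -4$)
$R{\left(4,Y{\left(0,5 \right)} \right)} \left(F + f{\left(21 \right)}\right) = 4 \left(-4 + \sqrt{1 + 21}\right) = 4 \left(-4 + \sqrt{22}\right) = -16 + 4 \sqrt{22}$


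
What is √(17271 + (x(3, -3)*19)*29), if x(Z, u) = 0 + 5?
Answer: √20026 ≈ 141.51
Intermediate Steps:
x(Z, u) = 5
√(17271 + (x(3, -3)*19)*29) = √(17271 + (5*19)*29) = √(17271 + 95*29) = √(17271 + 2755) = √20026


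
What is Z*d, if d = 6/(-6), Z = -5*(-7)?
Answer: -35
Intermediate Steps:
Z = 35
d = -1 (d = 6*(-⅙) = -1)
Z*d = 35*(-1) = -35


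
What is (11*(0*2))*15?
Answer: 0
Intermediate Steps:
(11*(0*2))*15 = (11*0)*15 = 0*15 = 0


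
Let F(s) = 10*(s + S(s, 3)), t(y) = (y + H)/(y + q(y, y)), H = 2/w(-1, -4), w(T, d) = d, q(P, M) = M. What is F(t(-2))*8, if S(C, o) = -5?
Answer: -350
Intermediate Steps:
H = -½ (H = 2/(-4) = 2*(-¼) = -½ ≈ -0.50000)
t(y) = (-½ + y)/(2*y) (t(y) = (y - ½)/(y + y) = (-½ + y)/((2*y)) = (-½ + y)*(1/(2*y)) = (-½ + y)/(2*y))
F(s) = -50 + 10*s (F(s) = 10*(s - 5) = 10*(-5 + s) = -50 + 10*s)
F(t(-2))*8 = (-50 + 10*((¼)*(-1 + 2*(-2))/(-2)))*8 = (-50 + 10*((¼)*(-½)*(-1 - 4)))*8 = (-50 + 10*((¼)*(-½)*(-5)))*8 = (-50 + 10*(5/8))*8 = (-50 + 25/4)*8 = -175/4*8 = -350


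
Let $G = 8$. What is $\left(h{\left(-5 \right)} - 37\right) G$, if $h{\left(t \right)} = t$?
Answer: $-336$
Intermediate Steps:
$\left(h{\left(-5 \right)} - 37\right) G = \left(-5 - 37\right) 8 = \left(-42\right) 8 = -336$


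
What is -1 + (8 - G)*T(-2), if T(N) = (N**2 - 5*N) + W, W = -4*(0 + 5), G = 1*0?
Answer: -49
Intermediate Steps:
G = 0
W = -20 (W = -4*5 = -20)
T(N) = -20 + N**2 - 5*N (T(N) = (N**2 - 5*N) - 20 = -20 + N**2 - 5*N)
-1 + (8 - G)*T(-2) = -1 + (8 - 1*0)*(-20 + (-2)**2 - 5*(-2)) = -1 + (8 + 0)*(-20 + 4 + 10) = -1 + 8*(-6) = -1 - 48 = -49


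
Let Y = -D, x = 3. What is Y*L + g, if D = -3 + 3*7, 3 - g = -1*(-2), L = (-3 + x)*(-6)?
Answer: 1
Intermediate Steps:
L = 0 (L = (-3 + 3)*(-6) = 0*(-6) = 0)
g = 1 (g = 3 - (-1)*(-2) = 3 - 1*2 = 3 - 2 = 1)
D = 18 (D = -3 + 21 = 18)
Y = -18 (Y = -1*18 = -18)
Y*L + g = -18*0 + 1 = 0 + 1 = 1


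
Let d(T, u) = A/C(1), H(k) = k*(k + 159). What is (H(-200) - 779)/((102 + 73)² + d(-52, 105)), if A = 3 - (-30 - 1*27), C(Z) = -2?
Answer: 7421/30595 ≈ 0.24256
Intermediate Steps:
A = 60 (A = 3 - (-30 - 27) = 3 - 1*(-57) = 3 + 57 = 60)
H(k) = k*(159 + k)
d(T, u) = -30 (d(T, u) = 60/(-2) = 60*(-½) = -30)
(H(-200) - 779)/((102 + 73)² + d(-52, 105)) = (-200*(159 - 200) - 779)/((102 + 73)² - 30) = (-200*(-41) - 779)/(175² - 30) = (8200 - 779)/(30625 - 30) = 7421/30595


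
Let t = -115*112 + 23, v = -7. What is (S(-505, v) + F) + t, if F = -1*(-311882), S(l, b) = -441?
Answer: 298584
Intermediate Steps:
t = -12857 (t = -12880 + 23 = -12857)
F = 311882
(S(-505, v) + F) + t = (-441 + 311882) - 12857 = 311441 - 12857 = 298584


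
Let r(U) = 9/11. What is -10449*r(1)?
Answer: -94041/11 ≈ -8549.2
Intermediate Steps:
r(U) = 9/11 (r(U) = 9*(1/11) = 9/11)
-10449*r(1) = -10449*9/11 = -94041/11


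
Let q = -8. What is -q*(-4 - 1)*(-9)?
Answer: 360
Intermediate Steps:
-q*(-4 - 1)*(-9) = -(-8*(-4 - 1))*(-9) = -(-8*(-5))*(-9) = -40*(-9) = -1*(-360) = 360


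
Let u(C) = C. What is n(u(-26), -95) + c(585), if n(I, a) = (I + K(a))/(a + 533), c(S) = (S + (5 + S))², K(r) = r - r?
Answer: 302356862/219 ≈ 1.3806e+6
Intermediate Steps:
K(r) = 0
c(S) = (5 + 2*S)²
n(I, a) = I/(533 + a) (n(I, a) = (I + 0)/(a + 533) = I/(533 + a))
n(u(-26), -95) + c(585) = -26/(533 - 95) + (5 + 2*585)² = -26/438 + (5 + 1170)² = -26*1/438 + 1175² = -13/219 + 1380625 = 302356862/219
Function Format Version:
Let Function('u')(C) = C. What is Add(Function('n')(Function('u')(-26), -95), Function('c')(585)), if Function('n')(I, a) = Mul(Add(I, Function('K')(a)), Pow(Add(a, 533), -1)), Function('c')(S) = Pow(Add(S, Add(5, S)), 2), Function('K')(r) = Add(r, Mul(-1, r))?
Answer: Rational(302356862, 219) ≈ 1.3806e+6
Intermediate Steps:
Function('K')(r) = 0
Function('c')(S) = Pow(Add(5, Mul(2, S)), 2)
Function('n')(I, a) = Mul(I, Pow(Add(533, a), -1)) (Function('n')(I, a) = Mul(Add(I, 0), Pow(Add(a, 533), -1)) = Mul(I, Pow(Add(533, a), -1)))
Add(Function('n')(Function('u')(-26), -95), Function('c')(585)) = Add(Mul(-26, Pow(Add(533, -95), -1)), Pow(Add(5, Mul(2, 585)), 2)) = Add(Mul(-26, Pow(438, -1)), Pow(Add(5, 1170), 2)) = Add(Mul(-26, Rational(1, 438)), Pow(1175, 2)) = Add(Rational(-13, 219), 1380625) = Rational(302356862, 219)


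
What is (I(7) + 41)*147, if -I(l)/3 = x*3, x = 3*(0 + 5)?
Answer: -13818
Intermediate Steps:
x = 15 (x = 3*5 = 15)
I(l) = -135 (I(l) = -45*3 = -3*45 = -135)
(I(7) + 41)*147 = (-135 + 41)*147 = -94*147 = -13818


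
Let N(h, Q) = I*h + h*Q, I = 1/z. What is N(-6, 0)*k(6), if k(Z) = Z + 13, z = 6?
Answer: -19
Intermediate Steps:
I = ⅙ (I = 1/6 = 1*(⅙) = ⅙ ≈ 0.16667)
N(h, Q) = h/6 + Q*h (N(h, Q) = h/6 + h*Q = h/6 + Q*h)
k(Z) = 13 + Z
N(-6, 0)*k(6) = (-6*(⅙ + 0))*(13 + 6) = -6*⅙*19 = -1*19 = -19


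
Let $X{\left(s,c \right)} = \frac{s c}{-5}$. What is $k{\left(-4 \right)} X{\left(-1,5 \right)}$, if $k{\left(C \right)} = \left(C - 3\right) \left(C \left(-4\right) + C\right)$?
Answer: $-84$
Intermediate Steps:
$X{\left(s,c \right)} = - \frac{c s}{5}$ ($X{\left(s,c \right)} = c s \left(- \frac{1}{5}\right) = - \frac{c s}{5}$)
$k{\left(C \right)} = - 3 C \left(-3 + C\right)$ ($k{\left(C \right)} = \left(-3 + C\right) \left(- 4 C + C\right) = \left(-3 + C\right) \left(- 3 C\right) = - 3 C \left(-3 + C\right)$)
$k{\left(-4 \right)} X{\left(-1,5 \right)} = 3 \left(-4\right) \left(3 - -4\right) \left(\left(- \frac{1}{5}\right) 5 \left(-1\right)\right) = 3 \left(-4\right) \left(3 + 4\right) 1 = 3 \left(-4\right) 7 \cdot 1 = \left(-84\right) 1 = -84$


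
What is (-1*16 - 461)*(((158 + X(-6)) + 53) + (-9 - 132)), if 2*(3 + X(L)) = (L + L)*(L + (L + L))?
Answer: -83475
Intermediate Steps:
X(L) = -3 + 3*L² (X(L) = -3 + ((L + L)*(L + (L + L)))/2 = -3 + ((2*L)*(L + 2*L))/2 = -3 + ((2*L)*(3*L))/2 = -3 + (6*L²)/2 = -3 + 3*L²)
(-1*16 - 461)*(((158 + X(-6)) + 53) + (-9 - 132)) = (-1*16 - 461)*(((158 + (-3 + 3*(-6)²)) + 53) + (-9 - 132)) = (-16 - 461)*(((158 + (-3 + 3*36)) + 53) - 141) = -477*(((158 + (-3 + 108)) + 53) - 141) = -477*(((158 + 105) + 53) - 141) = -477*((263 + 53) - 141) = -477*(316 - 141) = -477*175 = -83475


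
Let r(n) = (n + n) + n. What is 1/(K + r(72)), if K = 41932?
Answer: 1/42148 ≈ 2.3726e-5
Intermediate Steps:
r(n) = 3*n (r(n) = 2*n + n = 3*n)
1/(K + r(72)) = 1/(41932 + 3*72) = 1/(41932 + 216) = 1/42148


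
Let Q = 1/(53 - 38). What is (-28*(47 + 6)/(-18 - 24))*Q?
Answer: 106/45 ≈ 2.3556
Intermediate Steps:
Q = 1/15 ≈ 0.066667
(-28*(47 + 6)/(-18 - 24))*Q = -28*(47 + 6)/(-18 - 24)*(1/15) = -1484/(-42)*(1/15) = -1484*(-1)/42*(1/15) = -28*(-53/42)*(1/15) = (106/3)*(1/15) = 106/45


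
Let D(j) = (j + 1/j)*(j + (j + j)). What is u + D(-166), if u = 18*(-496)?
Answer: 73743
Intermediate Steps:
D(j) = 3*j*(j + 1/j) (D(j) = (j + 1/j)*(j + 2*j) = (j + 1/j)*(3*j) = 3*j*(j + 1/j))
u = -8928
u + D(-166) = -8928 + (3 + 3*(-166)²) = -8928 + (3 + 3*27556) = -8928 + (3 + 82668) = -8928 + 82671 = 73743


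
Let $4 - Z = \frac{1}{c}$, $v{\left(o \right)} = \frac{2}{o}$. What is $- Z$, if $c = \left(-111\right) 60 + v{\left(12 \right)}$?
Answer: $- \frac{159842}{39959} \approx -4.0002$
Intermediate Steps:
$c = - \frac{39959}{6}$ ($c = \left(-111\right) 60 + \frac{2}{12} = -6660 + 2 \cdot \frac{1}{12} = -6660 + \frac{1}{6} = - \frac{39959}{6} \approx -6659.8$)
$Z = \frac{159842}{39959}$ ($Z = 4 - \frac{1}{- \frac{39959}{6}} = 4 - - \frac{6}{39959} = 4 + \frac{6}{39959} = \frac{159842}{39959} \approx 4.0002$)
$- Z = \left(-1\right) \frac{159842}{39959} = - \frac{159842}{39959}$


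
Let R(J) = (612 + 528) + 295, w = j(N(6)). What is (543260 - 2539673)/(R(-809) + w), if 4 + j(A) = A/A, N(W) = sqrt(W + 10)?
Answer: -1996413/1432 ≈ -1394.1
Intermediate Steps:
N(W) = sqrt(10 + W)
j(A) = -3 (j(A) = -4 + A/A = -4 + 1 = -3)
w = -3
R(J) = 1435 (R(J) = 1140 + 295 = 1435)
(543260 - 2539673)/(R(-809) + w) = (543260 - 2539673)/(1435 - 3) = -1996413/1432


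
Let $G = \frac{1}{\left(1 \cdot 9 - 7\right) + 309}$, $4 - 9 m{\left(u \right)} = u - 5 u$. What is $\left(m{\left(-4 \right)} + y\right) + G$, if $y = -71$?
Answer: $- \frac{67484}{933} \approx -72.33$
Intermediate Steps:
$m{\left(u \right)} = \frac{4}{9} + \frac{4 u}{9}$ ($m{\left(u \right)} = \frac{4}{9} - \frac{u - 5 u}{9} = \frac{4}{9} - \frac{\left(-4\right) u}{9} = \frac{4}{9} + \frac{4 u}{9}$)
$G = \frac{1}{311}$ ($G = \frac{1}{\left(9 - 7\right) + 309} = \frac{1}{2 + 309} = \frac{1}{311} \approx 0.0032154$)
$\left(m{\left(-4 \right)} + y\right) + G = \left(\left(\frac{4}{9} + \frac{4}{9} \left(-4\right)\right) - 71\right) + \frac{1}{311} = \left(\left(\frac{4}{9} - \frac{16}{9}\right) - 71\right) + \frac{1}{311} = \left(- \frac{4}{3} - 71\right) + \frac{1}{311} = - \frac{217}{3} + \frac{1}{311} = - \frac{67484}{933}$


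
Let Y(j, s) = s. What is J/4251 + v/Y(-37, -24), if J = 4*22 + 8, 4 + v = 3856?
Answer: -454793/2834 ≈ -160.48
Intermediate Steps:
v = 3852 (v = -4 + 3856 = 3852)
J = 96 (J = 88 + 8 = 96)
J/4251 + v/Y(-37, -24) = 96/4251 + 3852/(-24) = 96*(1/4251) + 3852*(-1/24) = 32/1417 - 321/2 = -454793/2834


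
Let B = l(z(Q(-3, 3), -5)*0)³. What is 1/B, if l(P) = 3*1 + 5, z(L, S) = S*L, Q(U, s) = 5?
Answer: 1/512 ≈ 0.0019531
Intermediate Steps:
z(L, S) = L*S
l(P) = 8 (l(P) = 3 + 5 = 8)
B = 512 (B = 8³ = 512)
1/B = 1/512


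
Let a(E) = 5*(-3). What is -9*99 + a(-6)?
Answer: -906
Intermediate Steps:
a(E) = -15
-9*99 + a(-6) = -9*99 - 15 = -891 - 15 = -906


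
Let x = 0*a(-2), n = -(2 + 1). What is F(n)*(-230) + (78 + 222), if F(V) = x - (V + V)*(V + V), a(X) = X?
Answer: 8580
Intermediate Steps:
n = -3 (n = -1*3 = -3)
x = 0 (x = 0*(-2) = 0)
F(V) = -4*V² (F(V) = 0 - (V + V)*(V + V) = 0 - 2*V*2*V = 0 - 4*V² = -4*V²)
F(n)*(-230) + (78 + 222) = -4*(-3)²*(-230) + (78 + 222) = -4*9*(-230) + 300 = -36*(-230) + 300 = 8280 + 300 = 8580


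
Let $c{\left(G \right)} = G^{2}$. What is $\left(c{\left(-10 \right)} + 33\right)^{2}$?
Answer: $17689$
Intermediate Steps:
$\left(c{\left(-10 \right)} + 33\right)^{2} = \left(\left(-10\right)^{2} + 33\right)^{2} = \left(100 + 33\right)^{2} = 133^{2} = 17689$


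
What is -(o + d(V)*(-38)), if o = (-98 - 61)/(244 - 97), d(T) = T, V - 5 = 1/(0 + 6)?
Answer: 29020/147 ≈ 197.42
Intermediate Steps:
V = 31/6 (V = 5 + 1/(0 + 6) = 5 + 1/6 = 31/6 ≈ 5.1667)
o = -53/49 (o = -159/147 = -159*1/147 = -53/49 ≈ -1.0816)
-(o + d(V)*(-38)) = -(-53/49 + (31/6)*(-38)) = -(-53/49 - 589/3) = -1*(-29020/147) = 29020/147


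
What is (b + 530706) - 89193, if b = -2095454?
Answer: -1653941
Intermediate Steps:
(b + 530706) - 89193 = (-2095454 + 530706) - 89193 = -1564748 - 89193 = -1653941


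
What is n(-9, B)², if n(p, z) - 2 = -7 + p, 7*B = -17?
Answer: 196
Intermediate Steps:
B = -17/7 (B = (⅐)*(-17) = -17/7 ≈ -2.4286)
n(p, z) = -5 + p (n(p, z) = 2 + (-7 + p) = -5 + p)
n(-9, B)² = (-5 - 9)² = (-14)² = 196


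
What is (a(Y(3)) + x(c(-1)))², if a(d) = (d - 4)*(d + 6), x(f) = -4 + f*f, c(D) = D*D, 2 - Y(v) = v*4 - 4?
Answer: 9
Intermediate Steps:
Y(v) = 6 - 4*v (Y(v) = 2 - (v*4 - 4) = 2 - (4*v - 4) = 2 - (-4 + 4*v) = 2 + (4 - 4*v) = 6 - 4*v)
c(D) = D²
x(f) = -4 + f²
a(d) = (-4 + d)*(6 + d)
(a(Y(3)) + x(c(-1)))² = ((-24 + (6 - 4*3)² + 2*(6 - 4*3)) + (-4 + ((-1)²)²))² = ((-24 + (6 - 12)² + 2*(6 - 12)) + (-4 + 1²))² = ((-24 + (-6)² + 2*(-6)) + (-4 + 1))² = ((-24 + 36 - 12) - 3)² = (0 - 3)² = (-3)² = 9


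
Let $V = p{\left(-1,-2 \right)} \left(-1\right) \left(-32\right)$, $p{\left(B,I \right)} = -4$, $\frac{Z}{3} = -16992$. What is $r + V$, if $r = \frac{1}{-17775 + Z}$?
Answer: $- \frac{8800129}{68751} \approx -128.0$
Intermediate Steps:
$Z = -50976$ ($Z = 3 \left(-16992\right) = -50976$)
$r = - \frac{1}{68751}$ ($r = \frac{1}{-17775 - 50976} = \frac{1}{-68751} = - \frac{1}{68751} \approx -1.4545 \cdot 10^{-5}$)
$V = -128$ ($V = \left(-4\right) \left(-1\right) \left(-32\right) = 4 \left(-32\right) = -128$)
$r + V = - \frac{1}{68751} - 128 = - \frac{8800129}{68751}$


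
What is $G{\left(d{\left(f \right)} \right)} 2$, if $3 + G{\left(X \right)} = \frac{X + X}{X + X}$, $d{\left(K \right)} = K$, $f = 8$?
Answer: $-4$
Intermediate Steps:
$G{\left(X \right)} = -2$ ($G{\left(X \right)} = -3 + \frac{X + X}{X + X} = -3 + \frac{2 X}{2 X} = -3 + 2 X \frac{1}{2 X} = -3 + 1 = -2$)
$G{\left(d{\left(f \right)} \right)} 2 = \left(-2\right) 2 = -4$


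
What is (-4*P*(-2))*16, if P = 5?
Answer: 640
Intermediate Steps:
(-4*P*(-2))*16 = (-4*5*(-2))*16 = -20*(-2)*16 = 40*16 = 640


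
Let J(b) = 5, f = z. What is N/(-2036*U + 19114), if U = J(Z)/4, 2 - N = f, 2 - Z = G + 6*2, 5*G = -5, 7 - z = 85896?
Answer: 85891/16569 ≈ 5.1838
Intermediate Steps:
z = -85889 (z = 7 - 1*85896 = 7 - 85896 = -85889)
f = -85889
G = -1 (G = (1/5)*(-5) = -1)
Z = -9 (Z = 2 - (-1 + 6*2) = 2 - (-1 + 12) = 2 - 1*11 = 2 - 11 = -9)
N = 85891 (N = 2 - 1*(-85889) = 2 + 85889 = 85891)
U = 5/4 ≈ 1.2500
N/(-2036*U + 19114) = 85891/(-2036*5/4 + 19114) = 85891/(-2545 + 19114) = 85891/16569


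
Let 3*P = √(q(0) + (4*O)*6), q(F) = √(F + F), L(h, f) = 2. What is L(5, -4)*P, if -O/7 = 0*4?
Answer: 0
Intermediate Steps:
O = 0 (O = -0*4 = -7*0 = 0)
q(F) = √2*√F (q(F) = √(2*F) = √2*√F)
P = 0 (P = √(√2*√0 + (4*0)*6)/3 = √(√2*0 + 0*6)/3 = √(0 + 0)/3 = √0/3 = (⅓)*0 = 0)
L(5, -4)*P = 2*0 = 0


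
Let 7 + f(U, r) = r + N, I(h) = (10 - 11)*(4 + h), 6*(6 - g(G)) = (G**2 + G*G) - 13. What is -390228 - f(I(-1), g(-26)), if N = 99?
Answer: -2340617/6 ≈ -3.9010e+5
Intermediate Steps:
g(G) = 49/6 - G**2/3 (g(G) = 6 - ((G**2 + G*G) - 13)/6 = 6 - ((G**2 + G**2) - 13)/6 = 6 - (2*G**2 - 13)/6 = 6 - (-13 + 2*G**2)/6 = 6 + (13/6 - G**2/3) = 49/6 - G**2/3)
I(h) = -4 - h (I(h) = -(4 + h) = -4 - h)
f(U, r) = 92 + r (f(U, r) = -7 + (r + 99) = -7 + (99 + r) = 92 + r)
-390228 - f(I(-1), g(-26)) = -390228 - (92 + (49/6 - 1/3*(-26)**2)) = -390228 - (92 + (49/6 - 1/3*676)) = -390228 - (92 + (49/6 - 676/3)) = -390228 - (92 - 1303/6) = -390228 - 1*(-751/6) = -390228 + 751/6 = -2340617/6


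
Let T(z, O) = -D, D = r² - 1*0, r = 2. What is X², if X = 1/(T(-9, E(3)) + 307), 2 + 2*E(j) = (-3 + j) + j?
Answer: 1/91809 ≈ 1.0892e-5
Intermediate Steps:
E(j) = -5/2 + j (E(j) = -1 + ((-3 + j) + j)/2 = -1 + (-3 + 2*j)/2 = -1 + (-3/2 + j) = -5/2 + j)
D = 4 (D = 2² - 1*0 = 4 + 0 = 4)
T(z, O) = -4 (T(z, O) = -1*4 = -4)
X = 1/303 (X = 1/(-4 + 307) = 1/303 ≈ 0.0033003)
X² = (1/303)² = 1/91809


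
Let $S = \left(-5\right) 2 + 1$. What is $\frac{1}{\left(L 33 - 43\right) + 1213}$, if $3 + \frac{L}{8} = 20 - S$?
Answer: $\frac{1}{8034} \approx 0.00012447$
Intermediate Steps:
$S = -9$ ($S = -10 + 1 = -9$)
$L = 208$ ($L = -24 + 8 \left(20 - -9\right) = -24 + 8 \left(20 + 9\right) = -24 + 8 \cdot 29 = -24 + 232 = 208$)
$\frac{1}{\left(L 33 - 43\right) + 1213} = \frac{1}{\left(208 \cdot 33 - 43\right) + 1213} = \frac{1}{\left(6864 - 43\right) + 1213} = \frac{1}{6821 + 1213} = \frac{1}{8034}$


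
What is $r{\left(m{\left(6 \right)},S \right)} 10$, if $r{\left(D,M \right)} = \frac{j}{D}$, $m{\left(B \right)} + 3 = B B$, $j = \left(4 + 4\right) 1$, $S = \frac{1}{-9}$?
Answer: $\frac{80}{33} \approx 2.4242$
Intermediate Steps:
$S = - \frac{1}{9} \approx -0.11111$
$j = 8$ ($j = 8 \cdot 1 = 8$)
$m{\left(B \right)} = -3 + B^{2}$ ($m{\left(B \right)} = -3 + B B = -3 + B^{2}$)
$r{\left(D,M \right)} = \frac{8}{D}$
$r{\left(m{\left(6 \right)},S \right)} 10 = \frac{8}{-3 + 6^{2}} \cdot 10 = \frac{8}{-3 + 36} \cdot 10 = \frac{8}{33} \cdot 10 = \frac{80}{33}$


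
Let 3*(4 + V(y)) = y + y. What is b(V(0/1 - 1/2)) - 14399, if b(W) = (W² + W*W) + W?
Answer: -129292/9 ≈ -14366.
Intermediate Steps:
V(y) = -4 + 2*y/3 (V(y) = -4 + (y + y)/3 = -4 + (2*y)/3 = -4 + 2*y/3)
b(W) = W + 2*W² (b(W) = (W² + W²) + W = 2*W² + W = W + 2*W²)
b(V(0/1 - 1/2)) - 14399 = (-4 + 2*(0/1 - 1/2)/3)*(1 + 2*(-4 + 2*(0/1 - 1/2)/3)) - 14399 = (-4 + 2*(0*1 - 1*½)/3)*(1 + 2*(-4 + 2*(0*1 - 1*½)/3)) - 14399 = (-4 + 2*(0 - ½)/3)*(1 + 2*(-4 + 2*(0 - ½)/3)) - 14399 = (-4 + (⅔)*(-½))*(1 + 2*(-4 + (⅔)*(-½))) - 14399 = (-4 - ⅓)*(1 + 2*(-4 - ⅓)) - 14399 = -13*(1 + 2*(-13/3))/3 - 14399 = -13*(1 - 26/3)/3 - 14399 = -13/3*(-23/3) - 14399 = 299/9 - 14399 = -129292/9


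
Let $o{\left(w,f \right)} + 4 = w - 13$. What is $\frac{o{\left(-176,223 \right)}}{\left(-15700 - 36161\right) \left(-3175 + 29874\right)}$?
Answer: $\frac{193}{1384636839} \approx 1.3939 \cdot 10^{-7}$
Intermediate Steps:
$o{\left(w,f \right)} = -17 + w$ ($o{\left(w,f \right)} = -4 + \left(w - 13\right) = -4 + \left(-13 + w\right) = -17 + w$)
$\frac{o{\left(-176,223 \right)}}{\left(-15700 - 36161\right) \left(-3175 + 29874\right)} = \frac{-17 - 176}{\left(-15700 - 36161\right) \left(-3175 + 29874\right)} = - \frac{193}{\left(-51861\right) 26699} = - \frac{193}{-1384636839} = \left(-193\right) \left(- \frac{1}{1384636839}\right) = \frac{193}{1384636839}$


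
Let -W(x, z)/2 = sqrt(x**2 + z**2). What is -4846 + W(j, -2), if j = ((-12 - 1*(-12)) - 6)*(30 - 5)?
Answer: -4846 - 4*sqrt(5626) ≈ -5146.0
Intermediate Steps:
j = -150 (j = ((-12 + 12) - 6)*25 = (0 - 6)*25 = -6*25 = -150)
W(x, z) = -2*sqrt(x**2 + z**2)
-4846 + W(j, -2) = -4846 - 2*sqrt((-150)**2 + (-2)**2) = -4846 - 2*sqrt(22500 + 4) = -4846 - 4*sqrt(5626)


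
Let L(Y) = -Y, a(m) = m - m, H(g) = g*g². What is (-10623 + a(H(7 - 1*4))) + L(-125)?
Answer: -10498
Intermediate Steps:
H(g) = g³
a(m) = 0
(-10623 + a(H(7 - 1*4))) + L(-125) = (-10623 + 0) - 1*(-125) = -10623 + 125 = -10498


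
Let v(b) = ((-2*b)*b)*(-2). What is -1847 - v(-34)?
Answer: -6471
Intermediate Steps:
v(b) = 4*b**2 (v(b) = -2*b**2*(-2) = 4*b**2)
-1847 - v(-34) = -1847 - 4*(-34)**2 = -1847 - 4*1156 = -1847 - 1*4624 = -1847 - 4624 = -6471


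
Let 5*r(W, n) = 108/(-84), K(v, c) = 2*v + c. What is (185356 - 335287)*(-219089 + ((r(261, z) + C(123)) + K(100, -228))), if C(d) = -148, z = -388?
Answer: 1150613074404/35 ≈ 3.2875e+10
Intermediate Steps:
K(v, c) = c + 2*v
r(W, n) = -9/35 (r(W, n) = (108/(-84))/5 = (108*(-1/84))/5 = (⅕)*(-9/7) = -9/35)
(185356 - 335287)*(-219089 + ((r(261, z) + C(123)) + K(100, -228))) = (185356 - 335287)*(-219089 + ((-9/35 - 148) + (-228 + 2*100))) = -149931*(-219089 + (-5189/35 + (-228 + 200))) = -149931*(-219089 + (-5189/35 - 28)) = -149931*(-219089 - 6169/35) = -149931*(-7674284/35) = 1150613074404/35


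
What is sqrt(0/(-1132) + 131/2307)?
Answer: sqrt(302217)/2307 ≈ 0.23829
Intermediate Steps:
sqrt(0/(-1132) + 131/2307) = sqrt(0*(-1/1132) + 131*(1/2307)) = sqrt(0 + 131/2307) = sqrt(131/2307) = sqrt(302217)/2307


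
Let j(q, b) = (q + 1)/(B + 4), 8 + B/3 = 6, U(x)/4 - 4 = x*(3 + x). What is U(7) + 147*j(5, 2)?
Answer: -145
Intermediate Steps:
U(x) = 16 + 4*x*(3 + x) (U(x) = 16 + 4*(x*(3 + x)) = 16 + 4*x*(3 + x))
B = -6 (B = -24 + 3*6 = -24 + 18 = -6)
j(q, b) = -1/2 - q/2 (j(q, b) = (q + 1)/(-6 + 4) = (1 + q)/(-2) = (1 + q)*(-1/2) = -1/2 - q/2)
U(7) + 147*j(5, 2) = (16 + 4*7**2 + 12*7) + 147*(-1/2 - 1/2*5) = (16 + 4*49 + 84) + 147*(-1/2 - 5/2) = (16 + 196 + 84) + 147*(-3) = 296 - 441 = -145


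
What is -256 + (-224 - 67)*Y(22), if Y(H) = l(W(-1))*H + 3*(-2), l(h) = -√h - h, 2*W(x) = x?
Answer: -1711 + 3201*I*√2 ≈ -1711.0 + 4526.9*I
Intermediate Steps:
W(x) = x/2
l(h) = -h - √h
Y(H) = -6 + H*(½ - I*√2/2) (Y(H) = (-(-1)/2 - √((½)*(-1)))*H + 3*(-2) = (-1*(-½) - √(-½))*H - 6 = (½ - I*√2/2)*H - 6 = H*(½ - I*√2/2) - 6 = -6 + H*(½ - I*√2/2))
-256 + (-224 - 67)*Y(22) = -256 + (-224 - 67)*(-6 + (½)*22*(1 - I*√2)) = -256 - 291*(-6 + (11 - 11*I*√2)) = -256 - 291*(5 - 11*I*√2) = -256 + (-1455 + 3201*I*√2) = -1711 + 3201*I*√2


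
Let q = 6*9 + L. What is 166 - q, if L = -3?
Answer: 115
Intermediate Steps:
q = 51 (q = 6*9 - 3 = 54 - 3 = 51)
166 - q = 166 - 1*51 = 166 - 51 = 115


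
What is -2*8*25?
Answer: -400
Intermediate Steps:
-2*8*25 = -16*25 = -400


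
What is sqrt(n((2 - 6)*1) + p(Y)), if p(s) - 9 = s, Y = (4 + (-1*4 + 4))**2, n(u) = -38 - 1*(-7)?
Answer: I*sqrt(6) ≈ 2.4495*I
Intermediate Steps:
n(u) = -31 (n(u) = -38 + 7 = -31)
Y = 16 (Y = (4 + (-4 + 4))**2 = (4 + 0)**2 = 4**2 = 16)
p(s) = 9 + s
sqrt(n((2 - 6)*1) + p(Y)) = sqrt(-31 + (9 + 16)) = sqrt(-31 + 25) = sqrt(-6) = I*sqrt(6)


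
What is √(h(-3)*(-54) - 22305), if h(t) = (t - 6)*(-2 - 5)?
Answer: I*√25707 ≈ 160.33*I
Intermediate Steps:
h(t) = 42 - 7*t (h(t) = (-6 + t)*(-7) = 42 - 7*t)
√(h(-3)*(-54) - 22305) = √((42 - 7*(-3))*(-54) - 22305) = √((42 + 21)*(-54) - 22305) = √(63*(-54) - 22305) = √(-3402 - 22305) = √(-25707) = I*√25707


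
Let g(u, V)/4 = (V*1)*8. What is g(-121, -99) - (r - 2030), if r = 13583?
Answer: -14721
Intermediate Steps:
g(u, V) = 32*V (g(u, V) = 4*((V*1)*8) = 4*(V*8) = 4*(8*V) = 32*V)
g(-121, -99) - (r - 2030) = 32*(-99) - (13583 - 2030) = -3168 - 1*11553 = -3168 - 11553 = -14721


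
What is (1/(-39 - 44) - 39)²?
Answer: 10484644/6889 ≈ 1521.9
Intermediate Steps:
(1/(-39 - 44) - 39)² = (1/(-83) - 39)² = (-1/83 - 39)² = (-3238/83)² = 10484644/6889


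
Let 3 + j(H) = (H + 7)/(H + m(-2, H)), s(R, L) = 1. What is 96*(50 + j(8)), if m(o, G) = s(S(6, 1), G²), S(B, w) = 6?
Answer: 4672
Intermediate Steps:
m(o, G) = 1
j(H) = -3 + (7 + H)/(1 + H) (j(H) = -3 + (H + 7)/(H + 1) = -3 + (7 + H)/(1 + H))
96*(50 + j(8)) = 96*(50 + 2*(2 - 1*8)/(1 + 8)) = 96*(50 + 2*(2 - 8)/9) = 96*(50 + 2*(⅑)*(-6)) = 96*(50 - 4/3) = 96*(146/3) = 4672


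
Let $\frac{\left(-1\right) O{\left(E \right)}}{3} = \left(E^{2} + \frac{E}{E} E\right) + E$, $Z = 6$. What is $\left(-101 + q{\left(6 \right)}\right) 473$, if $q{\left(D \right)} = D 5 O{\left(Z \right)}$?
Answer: $-2091133$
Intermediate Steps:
$O{\left(E \right)} = - 6 E - 3 E^{2}$ ($O{\left(E \right)} = - 3 \left(\left(E^{2} + \frac{E}{E} E\right) + E\right) = - 3 \left(\left(E^{2} + 1 E\right) + E\right) = - 3 \left(\left(E^{2} + E\right) + E\right) = - 3 \left(\left(E + E^{2}\right) + E\right) = - 3 \left(E^{2} + 2 E\right) = - 6 E - 3 E^{2}$)
$q{\left(D \right)} = - 720 D$ ($q{\left(D \right)} = D 5 \left(\left(-3\right) 6 \left(2 + 6\right)\right) = 5 D \left(\left(-3\right) 6 \cdot 8\right) = 5 D \left(-144\right) = - 720 D$)
$\left(-101 + q{\left(6 \right)}\right) 473 = \left(-101 - 4320\right) 473 = \left(-4421\right) 473 = -2091133$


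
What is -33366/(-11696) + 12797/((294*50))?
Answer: 80019239/21491400 ≈ 3.7233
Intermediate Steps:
-33366/(-11696) + 12797/((294*50)) = -33366*(-1/11696) + 12797/14700 = 16683/5848 + 12797*(1/14700) = 16683/5848 + 12797/14700 = 80019239/21491400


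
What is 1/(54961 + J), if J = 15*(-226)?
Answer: 1/51571 ≈ 1.9391e-5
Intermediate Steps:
J = -3390
1/(54961 + J) = 1/(54961 - 3390) = 1/51571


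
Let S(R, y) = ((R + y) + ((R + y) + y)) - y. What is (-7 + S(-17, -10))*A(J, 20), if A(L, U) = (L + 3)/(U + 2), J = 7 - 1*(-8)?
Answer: -549/11 ≈ -49.909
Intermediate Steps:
J = 15 (J = 7 + 8 = 15)
A(L, U) = (3 + L)/(2 + U)
S(R, y) = 2*R + 2*y (S(R, y) = ((R + y) + (R + 2*y)) - y = (2*R + 3*y) - y = 2*R + 2*y)
(-7 + S(-17, -10))*A(J, 20) = (-7 + (2*(-17) + 2*(-10)))*((3 + 15)/(2 + 20)) = (-7 + (-34 - 20))*(18/22) = (-7 - 54)*((1/22)*18) = -61*9/11 = -549/11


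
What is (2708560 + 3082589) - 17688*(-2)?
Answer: 5826525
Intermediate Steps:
(2708560 + 3082589) - 17688*(-2) = 5791149 + 35376 = 5826525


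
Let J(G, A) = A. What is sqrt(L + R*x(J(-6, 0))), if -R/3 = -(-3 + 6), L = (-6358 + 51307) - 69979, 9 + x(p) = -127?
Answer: I*sqrt(26254) ≈ 162.03*I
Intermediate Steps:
x(p) = -136 (x(p) = -9 - 127 = -136)
L = -25030 (L = 44949 - 69979 = -25030)
R = 9 (R = -(-3)*(-3 + 6) = -(-3)*3 = -3*(-3) = 9)
sqrt(L + R*x(J(-6, 0))) = sqrt(-25030 + 9*(-136)) = sqrt(-25030 - 1224) = sqrt(-26254) = I*sqrt(26254)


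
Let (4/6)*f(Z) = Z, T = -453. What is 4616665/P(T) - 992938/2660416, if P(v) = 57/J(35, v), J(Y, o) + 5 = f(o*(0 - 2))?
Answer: 8315082837598547/75821856 ≈ 1.0967e+8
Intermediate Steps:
f(Z) = 3*Z/2
J(Y, o) = -5 - 3*o (J(Y, o) = -5 + 3*(o*(0 - 2))/2 = -5 + 3*(o*(-2))/2 = -5 + 3*(-2*o)/2 = -5 - 3*o)
P(v) = 57/(-5 - 3*v)
4616665/P(T) - 992938/2660416 = 4616665/((57/(-5 - 3*(-453)))) - 992938/2660416 = 4616665/((57/(-5 + 1359))) - 992938*1/2660416 = 4616665/((57/1354)) - 496469/1330208 = 4616665/((57*(1/1354))) - 496469/1330208 = 4616665/(57/1354) - 496469/1330208 = 4616665*(1354/57) - 496469/1330208 = 6250964410/57 - 496469/1330208 = 8315082837598547/75821856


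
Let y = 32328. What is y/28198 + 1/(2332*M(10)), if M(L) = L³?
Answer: 37694462099/32878868000 ≈ 1.1465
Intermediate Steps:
y/28198 + 1/(2332*M(10)) = 32328/28198 + 1/(2332*(10³)) = 32328*(1/28198) + (1/2332)/1000 = 16164/14099 + (1/2332)*(1/1000) = 16164/14099 + 1/2332000 = 37694462099/32878868000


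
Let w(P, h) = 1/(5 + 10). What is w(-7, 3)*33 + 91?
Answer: 466/5 ≈ 93.200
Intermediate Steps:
w(P, h) = 1/15
w(-7, 3)*33 + 91 = (1/15)*33 + 91 = 11/5 + 91 = 466/5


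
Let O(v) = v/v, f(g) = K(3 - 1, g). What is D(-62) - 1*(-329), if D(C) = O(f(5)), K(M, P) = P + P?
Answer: 330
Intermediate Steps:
K(M, P) = 2*P
f(g) = 2*g
O(v) = 1
D(C) = 1
D(-62) - 1*(-329) = 1 - 1*(-329) = 1 + 329 = 330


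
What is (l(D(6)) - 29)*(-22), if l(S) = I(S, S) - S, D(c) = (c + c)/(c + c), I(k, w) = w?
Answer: 638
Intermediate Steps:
D(c) = 1 (D(c) = (2*c)/((2*c)) = (2*c)*(1/(2*c)) = 1)
l(S) = 0 (l(S) = S - S = 0)
(l(D(6)) - 29)*(-22) = (0 - 29)*(-22) = -29*(-22) = 638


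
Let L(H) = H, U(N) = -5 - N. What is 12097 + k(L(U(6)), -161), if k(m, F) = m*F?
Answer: 13868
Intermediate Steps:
k(m, F) = F*m
12097 + k(L(U(6)), -161) = 12097 - 161*(-5 - 1*6) = 12097 - 161*(-5 - 6) = 12097 - 161*(-11) = 12097 + 1771 = 13868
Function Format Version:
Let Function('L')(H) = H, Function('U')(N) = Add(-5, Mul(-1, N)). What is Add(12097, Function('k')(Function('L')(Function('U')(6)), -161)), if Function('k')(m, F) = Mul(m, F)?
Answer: 13868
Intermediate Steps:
Function('k')(m, F) = Mul(F, m)
Add(12097, Function('k')(Function('L')(Function('U')(6)), -161)) = Add(12097, Mul(-161, Add(-5, Mul(-1, 6)))) = Add(12097, Mul(-161, Add(-5, -6))) = Add(12097, Mul(-161, -11)) = Add(12097, 1771) = 13868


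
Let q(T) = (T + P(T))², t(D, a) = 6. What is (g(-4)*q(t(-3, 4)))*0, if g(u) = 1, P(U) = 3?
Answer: 0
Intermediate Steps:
q(T) = (3 + T)² (q(T) = (T + 3)² = (3 + T)²)
(g(-4)*q(t(-3, 4)))*0 = (1*(3 + 6)²)*0 = (1*9²)*0 = (1*81)*0 = 81*0 = 0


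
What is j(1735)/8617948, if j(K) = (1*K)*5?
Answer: 8675/8617948 ≈ 0.0010066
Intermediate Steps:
j(K) = 5*K (j(K) = K*5 = 5*K)
j(1735)/8617948 = (5*1735)/8617948 = 8675*(1/8617948) = 8675/8617948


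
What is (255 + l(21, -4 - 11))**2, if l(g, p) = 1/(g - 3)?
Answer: 21077281/324 ≈ 65053.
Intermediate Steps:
l(g, p) = 1/(-3 + g)
(255 + l(21, -4 - 11))**2 = (255 + 1/(-3 + 21))**2 = (255 + 1/18)**2 = (4591/18)**2 = 21077281/324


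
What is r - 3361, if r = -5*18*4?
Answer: -3721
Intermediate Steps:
r = -360 (r = -90*4 = -360)
r - 3361 = -360 - 3361 = -3721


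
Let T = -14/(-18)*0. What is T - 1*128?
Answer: -128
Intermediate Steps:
T = 0 (T = -14*(-1/18)*0 = (7/9)*0 = 0)
T - 1*128 = 0 - 1*128 = 0 - 128 = -128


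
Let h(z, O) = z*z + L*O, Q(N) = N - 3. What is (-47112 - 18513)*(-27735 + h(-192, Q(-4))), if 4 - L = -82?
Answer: -559584375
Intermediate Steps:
L = 86 (L = 4 - 1*(-82) = 4 + 82 = 86)
Q(N) = -3 + N
h(z, O) = z² + 86*O (h(z, O) = z*z + 86*O = z² + 86*O)
(-47112 - 18513)*(-27735 + h(-192, Q(-4))) = (-47112 - 18513)*(-27735 + ((-192)² + 86*(-3 - 4))) = -65625*(-27735 + (36864 + 86*(-7))) = -65625*(-27735 + (36864 - 602)) = -65625*(-27735 + 36262) = -65625*8527 = -559584375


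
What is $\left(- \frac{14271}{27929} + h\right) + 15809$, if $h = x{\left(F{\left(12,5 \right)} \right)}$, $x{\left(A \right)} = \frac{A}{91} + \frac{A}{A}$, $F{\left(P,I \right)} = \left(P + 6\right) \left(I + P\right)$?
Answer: $\frac{40188979203}{2541539} \approx 15813.0$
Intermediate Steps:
$F{\left(P,I \right)} = \left(6 + P\right) \left(I + P\right)$
$x{\left(A \right)} = 1 + \frac{A}{91}$ ($x{\left(A \right)} = A \frac{1}{91} + 1 = \frac{A}{91} + 1 = 1 + \frac{A}{91}$)
$h = \frac{397}{91}$ ($h = 1 + \frac{12^{2} + 6 \cdot 5 + 6 \cdot 12 + 5 \cdot 12}{91} = 1 + \frac{144 + 30 + 72 + 60}{91} = 1 + \frac{1}{91} \cdot 306 = 1 + \frac{306}{91} = \frac{397}{91} \approx 4.3626$)
$\left(- \frac{14271}{27929} + h\right) + 15809 = \left(- \frac{14271}{27929} + \frac{397}{91}\right) + 15809 = \frac{9789152}{2541539} + 15809 = \frac{40188979203}{2541539}$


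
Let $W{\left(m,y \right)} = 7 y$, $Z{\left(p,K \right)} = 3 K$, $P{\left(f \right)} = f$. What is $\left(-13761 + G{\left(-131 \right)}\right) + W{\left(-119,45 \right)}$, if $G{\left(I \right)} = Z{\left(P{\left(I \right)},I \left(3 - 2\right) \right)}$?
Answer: $-13839$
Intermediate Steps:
$G{\left(I \right)} = 3 I$ ($G{\left(I \right)} = 3 I \left(3 - 2\right) = 3 I 1 = 3 I$)
$\left(-13761 + G{\left(-131 \right)}\right) + W{\left(-119,45 \right)} = \left(-13761 + 3 \left(-131\right)\right) + 7 \cdot 45 = \left(-13761 - 393\right) + 315 = -14154 + 315 = -13839$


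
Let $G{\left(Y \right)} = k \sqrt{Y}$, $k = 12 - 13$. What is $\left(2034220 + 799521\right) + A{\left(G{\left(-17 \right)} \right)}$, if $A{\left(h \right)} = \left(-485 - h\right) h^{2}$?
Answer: $2841986 - 17 i \sqrt{17} \approx 2.842 \cdot 10^{6} - 70.093 i$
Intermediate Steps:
$k = -1$
$G{\left(Y \right)} = - \sqrt{Y}$
$A{\left(h \right)} = h^{2} \left(-485 - h\right)$
$\left(2034220 + 799521\right) + A{\left(G{\left(-17 \right)} \right)} = \left(2034220 + 799521\right) + \left(- \sqrt{-17}\right)^{2} \left(-485 - - \sqrt{-17}\right) = 2833741 + \left(- i \sqrt{17}\right)^{2} \left(-485 - - i \sqrt{17}\right) = 2833741 - 17 \left(-485 + i \sqrt{17}\right) = 2833741 + \left(8245 - 17 i \sqrt{17}\right) = 2841986 - 17 i \sqrt{17}$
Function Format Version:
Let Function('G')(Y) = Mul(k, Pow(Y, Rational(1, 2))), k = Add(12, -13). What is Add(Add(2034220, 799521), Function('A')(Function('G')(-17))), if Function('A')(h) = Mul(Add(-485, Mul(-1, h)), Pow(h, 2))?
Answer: Add(2841986, Mul(-17, I, Pow(17, Rational(1, 2)))) ≈ Add(2.8420e+6, Mul(-70.093, I))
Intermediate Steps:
k = -1
Function('G')(Y) = Mul(-1, Pow(Y, Rational(1, 2)))
Function('A')(h) = Mul(Pow(h, 2), Add(-485, Mul(-1, h)))
Add(Add(2034220, 799521), Function('A')(Function('G')(-17))) = Add(Add(2034220, 799521), Mul(Pow(Mul(-1, Pow(-17, Rational(1, 2))), 2), Add(-485, Mul(-1, Mul(-1, Pow(-17, Rational(1, 2))))))) = Add(2833741, Mul(Pow(Mul(-1, Mul(I, Pow(17, Rational(1, 2)))), 2), Add(-485, Mul(-1, Mul(-1, Mul(I, Pow(17, Rational(1, 2)))))))) = Add(2833741, Mul(Pow(Mul(-1, I, Pow(17, Rational(1, 2))), 2), Add(-485, Mul(-1, Mul(-1, I, Pow(17, Rational(1, 2))))))) = Add(2833741, Mul(-17, Add(-485, Mul(I, Pow(17, Rational(1, 2)))))) = Add(2833741, Add(8245, Mul(-17, I, Pow(17, Rational(1, 2))))) = Add(2841986, Mul(-17, I, Pow(17, Rational(1, 2))))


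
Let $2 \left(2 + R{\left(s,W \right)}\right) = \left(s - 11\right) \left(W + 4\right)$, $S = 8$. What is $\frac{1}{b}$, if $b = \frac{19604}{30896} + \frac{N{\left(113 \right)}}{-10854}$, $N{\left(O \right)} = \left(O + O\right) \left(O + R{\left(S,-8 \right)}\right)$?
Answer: $- \frac{4657572}{8391253} \approx -0.55505$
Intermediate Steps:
$R{\left(s,W \right)} = -2 + \frac{\left(-11 + s\right) \left(4 + W\right)}{2}$ ($R{\left(s,W \right)} = -2 + \frac{\left(s - 11\right) \left(W + 4\right)}{2} = -2 + \frac{\left(-11 + s\right) \left(4 + W\right)}{2}$)
$N{\left(O \right)} = 2 O \left(4 + O\right)$ ($N{\left(O \right)} = \left(O + O\right) \left(O + \left(-24 + 2 \cdot 8 - -44 + \frac{1}{2} \left(-8\right) 8\right)\right) = 2 O \left(O + \left(-24 + 16 + 44 - 32\right)\right) = 2 O \left(O + 4\right) = 2 O \left(4 + O\right)$)
$b = - \frac{8391253}{4657572}$ ($b = \frac{19604}{30896} + \frac{2 \cdot 113 \left(4 + 113\right)}{-10854} = 19604 \cdot \frac{1}{30896} + 2 \cdot 113 \cdot 117 \left(- \frac{1}{10854}\right) = \frac{4901}{7724} + 26442 \left(- \frac{1}{10854}\right) = \frac{4901}{7724} - \frac{1469}{603} = - \frac{8391253}{4657572} \approx -1.8016$)
$\frac{1}{b} = \frac{1}{- \frac{8391253}{4657572}} = - \frac{4657572}{8391253}$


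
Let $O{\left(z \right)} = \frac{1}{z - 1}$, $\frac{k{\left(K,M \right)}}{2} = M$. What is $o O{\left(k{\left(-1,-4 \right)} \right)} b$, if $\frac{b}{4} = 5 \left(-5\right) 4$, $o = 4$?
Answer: $\frac{1600}{9} \approx 177.78$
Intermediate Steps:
$k{\left(K,M \right)} = 2 M$
$O{\left(z \right)} = \frac{1}{-1 + z}$
$b = -400$ ($b = 4 \cdot 5 \left(-5\right) 4 = 4 \left(\left(-25\right) 4\right) = 4 \left(-100\right) = -400$)
$o O{\left(k{\left(-1,-4 \right)} \right)} b = \frac{4}{-1 + 2 \left(-4\right)} \left(-400\right) = \frac{4}{-1 - 8} \left(-400\right) = \frac{4}{-9} \left(-400\right) = 4 \left(- \frac{1}{9}\right) \left(-400\right) = \left(- \frac{4}{9}\right) \left(-400\right) = \frac{1600}{9}$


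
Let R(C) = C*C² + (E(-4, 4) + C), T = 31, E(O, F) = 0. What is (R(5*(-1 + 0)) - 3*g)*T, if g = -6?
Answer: -3472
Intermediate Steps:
R(C) = C + C³ (R(C) = C*C² + (0 + C) = C³ + C = C + C³)
(R(5*(-1 + 0)) - 3*g)*T = ((5*(-1 + 0) + (5*(-1 + 0))³) - 3*(-6))*31 = ((5*(-1) + (5*(-1))³) + 18)*31 = ((-5 + (-5)³) + 18)*31 = ((-5 - 125) + 18)*31 = (-130 + 18)*31 = -112*31 = -3472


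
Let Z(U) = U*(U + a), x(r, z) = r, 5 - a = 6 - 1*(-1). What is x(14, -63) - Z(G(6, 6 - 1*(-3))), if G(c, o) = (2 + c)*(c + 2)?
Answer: -3954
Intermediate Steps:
a = -2 (a = 5 - (6 - 1*(-1)) = 5 - (6 + 1) = 5 - 1*7 = 5 - 7 = -2)
G(c, o) = (2 + c)**2 (G(c, o) = (2 + c)*(2 + c) = (2 + c)**2)
Z(U) = U*(-2 + U) (Z(U) = U*(U - 2) = U*(-2 + U))
x(14, -63) - Z(G(6, 6 - 1*(-3))) = 14 - (2 + 6)**2*(-2 + (2 + 6)**2) = 14 - 8**2*(-2 + 8**2) = 14 - 64*(-2 + 64) = 14 - 64*62 = 14 - 1*3968 = 14 - 3968 = -3954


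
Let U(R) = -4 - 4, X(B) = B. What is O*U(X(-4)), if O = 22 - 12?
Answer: -80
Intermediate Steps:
O = 10
U(R) = -8
O*U(X(-4)) = 10*(-8) = -80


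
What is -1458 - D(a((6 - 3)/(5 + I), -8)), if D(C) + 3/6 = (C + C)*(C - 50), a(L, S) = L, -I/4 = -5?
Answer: -1806911/1250 ≈ -1445.5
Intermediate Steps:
I = 20 (I = -4*(-5) = 20)
D(C) = -½ + 2*C*(-50 + C) (D(C) = -½ + (C + C)*(C - 50) = -½ + (2*C)*(-50 + C) = -½ + 2*C*(-50 + C))
-1458 - D(a((6 - 3)/(5 + I), -8)) = -1458 - (-½ - 100*(6 - 3)/(5 + 20) + 2*((6 - 3)/(5 + 20))²) = -1458 - (-½ - 300/25 + 2*(3/25)²) = -1458 - (-½ - 300/25 + 2*(3*(1/25))²) = -1458 - (-½ - 100*3/25 + 2*(3/25)²) = -1458 - (-½ - 12 + 2*(9/625)) = -1458 - (-½ - 12 + 18/625) = -1458 - 1*(-15589/1250) = -1458 + 15589/1250 = -1806911/1250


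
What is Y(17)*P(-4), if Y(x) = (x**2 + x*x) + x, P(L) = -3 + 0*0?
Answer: -1785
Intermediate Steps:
P(L) = -3 (P(L) = -3 + 0 = -3)
Y(x) = x + 2*x**2 (Y(x) = (x**2 + x**2) + x = 2*x**2 + x = x + 2*x**2)
Y(17)*P(-4) = (17*(1 + 2*17))*(-3) = (17*(1 + 34))*(-3) = (17*35)*(-3) = 595*(-3) = -1785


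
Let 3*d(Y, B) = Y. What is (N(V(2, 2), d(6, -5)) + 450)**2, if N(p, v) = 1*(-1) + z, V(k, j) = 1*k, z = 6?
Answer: 207025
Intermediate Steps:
V(k, j) = k
d(Y, B) = Y/3
N(p, v) = 5 (N(p, v) = 1*(-1) + 6 = -1 + 6 = 5)
(N(V(2, 2), d(6, -5)) + 450)**2 = (5 + 450)**2 = 455**2 = 207025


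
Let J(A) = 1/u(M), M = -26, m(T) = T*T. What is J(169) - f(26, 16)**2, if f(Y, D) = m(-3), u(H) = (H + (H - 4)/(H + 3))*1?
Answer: -46031/568 ≈ -81.041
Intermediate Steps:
m(T) = T**2
u(H) = H + (-4 + H)/(3 + H) (u(H) = (H + (-4 + H)/(3 + H))*1 = H + (-4 + H)/(3 + H))
f(Y, D) = 9 (f(Y, D) = (-3)**2 = 9)
J(A) = -23/568 (J(A) = 1/((-4 + (-26)**2 + 4*(-26))/(3 - 26)) = 1/((-4 + 676 - 104)/(-23)) = 1/(-1/23*568) = 1/(-568/23) = -23/568)
J(169) - f(26, 16)**2 = -23/568 - 1*9**2 = -23/568 - 1*81 = -23/568 - 81 = -46031/568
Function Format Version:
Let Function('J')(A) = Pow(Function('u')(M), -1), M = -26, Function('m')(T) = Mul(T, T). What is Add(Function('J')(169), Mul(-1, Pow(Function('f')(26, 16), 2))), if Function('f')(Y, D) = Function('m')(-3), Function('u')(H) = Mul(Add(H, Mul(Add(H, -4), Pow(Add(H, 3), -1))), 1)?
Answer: Rational(-46031, 568) ≈ -81.041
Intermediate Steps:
Function('m')(T) = Pow(T, 2)
Function('u')(H) = Add(H, Mul(Pow(Add(3, H), -1), Add(-4, H))) (Function('u')(H) = Mul(Add(H, Mul(Add(-4, H), Pow(Add(3, H), -1))), 1) = Mul(Add(H, Mul(Pow(Add(3, H), -1), Add(-4, H))), 1) = Add(H, Mul(Pow(Add(3, H), -1), Add(-4, H))))
Function('f')(Y, D) = 9 (Function('f')(Y, D) = Pow(-3, 2) = 9)
Function('J')(A) = Rational(-23, 568) (Function('J')(A) = Pow(Mul(Pow(Add(3, -26), -1), Add(-4, Pow(-26, 2), Mul(4, -26))), -1) = Pow(Mul(Pow(-23, -1), Add(-4, 676, -104)), -1) = Pow(Mul(Rational(-1, 23), 568), -1) = Pow(Rational(-568, 23), -1) = Rational(-23, 568))
Add(Function('J')(169), Mul(-1, Pow(Function('f')(26, 16), 2))) = Add(Rational(-23, 568), Mul(-1, Pow(9, 2))) = Add(Rational(-23, 568), Mul(-1, 81)) = Add(Rational(-23, 568), -81) = Rational(-46031, 568)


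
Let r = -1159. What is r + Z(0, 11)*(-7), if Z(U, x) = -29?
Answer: -956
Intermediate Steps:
r + Z(0, 11)*(-7) = -1159 - 29*(-7) = -1159 + 203 = -956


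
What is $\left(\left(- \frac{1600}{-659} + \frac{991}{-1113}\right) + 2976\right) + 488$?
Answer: $\frac{2541857419}{733467} \approx 3465.5$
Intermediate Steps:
$\left(\left(- \frac{1600}{-659} + \frac{991}{-1113}\right) + 2976\right) + 488 = \left(\left(\left(-1600\right) \left(- \frac{1}{659}\right) + 991 \left(- \frac{1}{1113}\right)\right) + 2976\right) + 488 = \left(\left(\frac{1600}{659} - \frac{991}{1113}\right) + 2976\right) + 488 = \left(\frac{1127731}{733467} + 2976\right) + 488 = \frac{2183925523}{733467} + 488 = \frac{2541857419}{733467}$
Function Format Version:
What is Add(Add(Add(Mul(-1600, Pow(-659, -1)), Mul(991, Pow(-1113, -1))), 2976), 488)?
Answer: Rational(2541857419, 733467) ≈ 3465.5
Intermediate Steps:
Add(Add(Add(Mul(-1600, Pow(-659, -1)), Mul(991, Pow(-1113, -1))), 2976), 488) = Add(Add(Add(Mul(-1600, Rational(-1, 659)), Mul(991, Rational(-1, 1113))), 2976), 488) = Add(Add(Add(Rational(1600, 659), Rational(-991, 1113)), 2976), 488) = Add(Add(Rational(1127731, 733467), 2976), 488) = Add(Rational(2183925523, 733467), 488) = Rational(2541857419, 733467)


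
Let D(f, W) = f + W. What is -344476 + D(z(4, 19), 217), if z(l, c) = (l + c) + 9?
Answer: -344227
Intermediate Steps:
z(l, c) = 9 + c + l (z(l, c) = (c + l) + 9 = 9 + c + l)
D(f, W) = W + f
-344476 + D(z(4, 19), 217) = -344476 + (217 + (9 + 19 + 4)) = -344476 + (217 + 32) = -344476 + 249 = -344227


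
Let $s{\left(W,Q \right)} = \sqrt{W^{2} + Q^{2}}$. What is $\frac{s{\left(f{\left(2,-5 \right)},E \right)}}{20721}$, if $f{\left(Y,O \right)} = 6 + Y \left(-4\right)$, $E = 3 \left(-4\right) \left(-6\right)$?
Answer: $\frac{2 \sqrt{1297}}{20721} \approx 0.0034761$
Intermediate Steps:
$E = 72$ ($E = \left(-12\right) \left(-6\right) = 72$)
$f{\left(Y,O \right)} = 6 - 4 Y$
$s{\left(W,Q \right)} = \sqrt{Q^{2} + W^{2}}$
$\frac{s{\left(f{\left(2,-5 \right)},E \right)}}{20721} = \frac{\sqrt{72^{2} + \left(6 - 8\right)^{2}}}{20721} = \sqrt{5184 + \left(6 - 8\right)^{2}} \cdot \frac{1}{20721} = \sqrt{5184 + \left(-2\right)^{2}} \cdot \frac{1}{20721} = \sqrt{5184 + 4} \cdot \frac{1}{20721} = \sqrt{5188} \cdot \frac{1}{20721} = 2 \sqrt{1297} \cdot \frac{1}{20721} = \frac{2 \sqrt{1297}}{20721}$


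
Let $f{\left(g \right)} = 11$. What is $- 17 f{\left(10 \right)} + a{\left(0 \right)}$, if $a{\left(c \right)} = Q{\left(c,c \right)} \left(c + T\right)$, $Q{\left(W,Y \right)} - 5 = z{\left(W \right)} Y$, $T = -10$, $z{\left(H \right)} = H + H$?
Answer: $-237$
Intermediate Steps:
$z{\left(H \right)} = 2 H$
$Q{\left(W,Y \right)} = 5 + 2 W Y$
$a{\left(c \right)} = \left(-10 + c\right) \left(5 + 2 c^{2}\right)$ ($a{\left(c \right)} = \left(5 + 2 c c\right) \left(c - 10\right) = \left(5 + 2 c^{2}\right) \left(-10 + c\right) = \left(-10 + c\right) \left(5 + 2 c^{2}\right)$)
$- 17 f{\left(10 \right)} + a{\left(0 \right)} = \left(-17\right) 11 + \left(-10 + 0\right) \left(5 + 2 \cdot 0^{2}\right) = -187 - 10 \left(5 + 2 \cdot 0\right) = -187 - 10 \left(5 + 0\right) = -187 - 50 = -237$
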